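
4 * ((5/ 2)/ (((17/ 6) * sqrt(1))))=60/ 17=3.53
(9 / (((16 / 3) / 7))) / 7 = 1.69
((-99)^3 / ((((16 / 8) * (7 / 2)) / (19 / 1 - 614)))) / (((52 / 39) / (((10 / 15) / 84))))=27491805 / 56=490925.09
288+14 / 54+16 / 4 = 7891 / 27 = 292.26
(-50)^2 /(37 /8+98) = 20000 /821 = 24.36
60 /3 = 20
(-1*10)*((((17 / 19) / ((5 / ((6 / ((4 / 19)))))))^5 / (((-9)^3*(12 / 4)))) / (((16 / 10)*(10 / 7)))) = 9938999 / 1440000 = 6.90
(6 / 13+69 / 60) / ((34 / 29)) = 12151 / 8840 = 1.37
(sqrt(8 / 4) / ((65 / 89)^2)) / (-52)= -7921*sqrt(2) / 219700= -0.05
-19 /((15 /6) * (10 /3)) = -2.28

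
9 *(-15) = -135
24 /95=0.25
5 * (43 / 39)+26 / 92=5.80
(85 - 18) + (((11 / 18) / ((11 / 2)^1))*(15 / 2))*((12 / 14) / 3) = 1412 / 21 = 67.24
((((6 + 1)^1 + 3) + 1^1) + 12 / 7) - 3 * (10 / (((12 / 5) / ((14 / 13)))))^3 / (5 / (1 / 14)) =2447719 / 276822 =8.84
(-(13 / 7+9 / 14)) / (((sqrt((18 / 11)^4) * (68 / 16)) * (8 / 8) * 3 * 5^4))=-121 / 1032750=-0.00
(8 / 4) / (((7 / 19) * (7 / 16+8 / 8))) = 608 / 161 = 3.78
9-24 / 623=5583 / 623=8.96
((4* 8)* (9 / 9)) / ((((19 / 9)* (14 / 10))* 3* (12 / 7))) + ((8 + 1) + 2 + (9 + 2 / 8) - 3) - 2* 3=1015 / 76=13.36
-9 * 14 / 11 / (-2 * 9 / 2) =14 / 11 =1.27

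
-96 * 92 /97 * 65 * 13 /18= -1243840 /291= -4274.36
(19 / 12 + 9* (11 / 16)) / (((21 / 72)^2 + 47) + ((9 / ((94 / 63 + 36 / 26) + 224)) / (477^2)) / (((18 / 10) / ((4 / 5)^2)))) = 973429118420 / 5898206245627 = 0.17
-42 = -42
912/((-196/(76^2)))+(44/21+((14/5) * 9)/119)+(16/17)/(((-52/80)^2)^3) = -26861.30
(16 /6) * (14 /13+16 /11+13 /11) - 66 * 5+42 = -39768 /143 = -278.10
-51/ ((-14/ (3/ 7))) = 153/ 98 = 1.56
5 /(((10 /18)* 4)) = 9 /4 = 2.25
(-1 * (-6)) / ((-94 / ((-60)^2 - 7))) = -229.34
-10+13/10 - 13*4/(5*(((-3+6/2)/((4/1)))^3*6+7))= -713/70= -10.19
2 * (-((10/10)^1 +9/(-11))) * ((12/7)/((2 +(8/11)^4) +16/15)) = -479160/2572241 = -0.19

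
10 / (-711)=-10 / 711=-0.01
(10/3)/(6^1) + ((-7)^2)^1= 446/9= 49.56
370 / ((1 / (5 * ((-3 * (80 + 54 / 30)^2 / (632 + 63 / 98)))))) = -519909348 / 8857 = -58700.39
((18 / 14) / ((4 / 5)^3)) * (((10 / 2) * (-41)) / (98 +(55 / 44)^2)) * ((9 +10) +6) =-640625 / 4956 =-129.26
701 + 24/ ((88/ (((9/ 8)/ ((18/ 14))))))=61709/ 88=701.24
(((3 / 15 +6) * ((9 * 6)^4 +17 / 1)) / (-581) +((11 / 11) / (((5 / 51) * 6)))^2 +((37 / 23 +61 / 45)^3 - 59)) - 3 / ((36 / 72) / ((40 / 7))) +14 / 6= -233962018416994997 / 2576660341500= -90800.49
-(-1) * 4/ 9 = 4/ 9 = 0.44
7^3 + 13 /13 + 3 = 347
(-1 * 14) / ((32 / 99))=-693 / 16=-43.31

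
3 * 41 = 123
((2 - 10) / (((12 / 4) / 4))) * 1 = -32 / 3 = -10.67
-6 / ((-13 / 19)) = 114 / 13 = 8.77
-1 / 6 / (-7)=1 / 42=0.02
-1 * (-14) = 14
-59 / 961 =-0.06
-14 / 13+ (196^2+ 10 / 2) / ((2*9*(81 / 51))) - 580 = 178511 / 234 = 762.87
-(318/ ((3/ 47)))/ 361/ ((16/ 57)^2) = -22419/ 128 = -175.15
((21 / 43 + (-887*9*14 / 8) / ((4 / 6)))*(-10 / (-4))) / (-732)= 12014135 / 167872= 71.57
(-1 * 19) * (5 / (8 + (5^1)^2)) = -95 / 33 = -2.88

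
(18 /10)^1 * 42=75.60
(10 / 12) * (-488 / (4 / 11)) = -3355 / 3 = -1118.33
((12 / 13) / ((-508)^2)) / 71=0.00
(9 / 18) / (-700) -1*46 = -64401 / 1400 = -46.00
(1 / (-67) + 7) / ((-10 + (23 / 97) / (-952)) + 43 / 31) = -1339726752 / 1651989587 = -0.81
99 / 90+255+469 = 7251 / 10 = 725.10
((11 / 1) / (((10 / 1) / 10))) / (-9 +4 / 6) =-33 / 25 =-1.32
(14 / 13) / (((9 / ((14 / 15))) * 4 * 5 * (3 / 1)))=49 / 26325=0.00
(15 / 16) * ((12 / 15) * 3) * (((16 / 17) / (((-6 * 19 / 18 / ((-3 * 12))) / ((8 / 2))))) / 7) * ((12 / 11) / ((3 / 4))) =248832 / 24871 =10.00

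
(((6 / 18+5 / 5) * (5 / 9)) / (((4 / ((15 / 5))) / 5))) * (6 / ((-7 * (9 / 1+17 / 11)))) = -275 / 1218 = -0.23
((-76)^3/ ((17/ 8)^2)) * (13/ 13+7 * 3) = -618078208/ 289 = -2138678.92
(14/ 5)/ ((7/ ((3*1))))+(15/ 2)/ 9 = 61/ 30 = 2.03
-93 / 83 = -1.12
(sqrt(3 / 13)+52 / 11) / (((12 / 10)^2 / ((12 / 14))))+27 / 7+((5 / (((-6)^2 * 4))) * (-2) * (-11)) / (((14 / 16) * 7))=25 * sqrt(39) / 546+32966 / 4851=7.08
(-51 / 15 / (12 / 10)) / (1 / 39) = -221 / 2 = -110.50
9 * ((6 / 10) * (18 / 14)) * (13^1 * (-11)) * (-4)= 3971.31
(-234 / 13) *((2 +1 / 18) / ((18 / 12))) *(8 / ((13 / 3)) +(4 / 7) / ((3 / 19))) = -110408 / 819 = -134.81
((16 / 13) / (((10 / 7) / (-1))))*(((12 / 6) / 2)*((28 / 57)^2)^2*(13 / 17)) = -34420736 / 897260085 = -0.04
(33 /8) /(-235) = -33 /1880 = -0.02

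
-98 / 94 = -49 / 47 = -1.04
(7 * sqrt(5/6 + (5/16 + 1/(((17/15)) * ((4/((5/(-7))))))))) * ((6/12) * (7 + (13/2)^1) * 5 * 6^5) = 21870 * sqrt(2015265)/17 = 1826274.03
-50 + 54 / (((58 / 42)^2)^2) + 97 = 61.85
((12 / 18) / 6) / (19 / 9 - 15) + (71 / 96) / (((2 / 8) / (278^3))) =22118758081 / 348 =63559649.66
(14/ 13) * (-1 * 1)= -14/ 13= -1.08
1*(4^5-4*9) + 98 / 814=402165 / 407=988.12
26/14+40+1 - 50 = -50/7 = -7.14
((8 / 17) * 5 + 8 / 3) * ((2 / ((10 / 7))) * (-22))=-39424 / 255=-154.60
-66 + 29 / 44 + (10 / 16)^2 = -64.95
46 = 46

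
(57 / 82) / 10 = 57 / 820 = 0.07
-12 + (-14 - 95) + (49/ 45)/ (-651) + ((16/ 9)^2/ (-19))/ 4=-28874264/ 238545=-121.04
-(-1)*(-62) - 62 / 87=-5456 / 87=-62.71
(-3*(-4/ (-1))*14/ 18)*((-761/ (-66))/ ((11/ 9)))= -10654/ 121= -88.05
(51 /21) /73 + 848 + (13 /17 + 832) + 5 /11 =160655447 /95557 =1681.25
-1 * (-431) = 431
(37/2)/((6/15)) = 185/4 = 46.25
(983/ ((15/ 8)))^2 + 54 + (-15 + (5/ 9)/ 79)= 542916726/ 1975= 274894.54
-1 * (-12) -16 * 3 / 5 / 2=36 / 5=7.20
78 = 78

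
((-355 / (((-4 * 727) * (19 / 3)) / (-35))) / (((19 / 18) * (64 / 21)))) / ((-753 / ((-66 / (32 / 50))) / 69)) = -1.98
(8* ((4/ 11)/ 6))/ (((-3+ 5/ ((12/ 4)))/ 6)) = -24/ 11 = -2.18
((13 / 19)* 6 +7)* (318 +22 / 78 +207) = 4322546 / 741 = 5833.40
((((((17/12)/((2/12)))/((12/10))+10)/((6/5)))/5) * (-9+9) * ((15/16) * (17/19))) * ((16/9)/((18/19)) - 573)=0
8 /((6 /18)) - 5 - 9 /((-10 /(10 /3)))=22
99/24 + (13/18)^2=3011/648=4.65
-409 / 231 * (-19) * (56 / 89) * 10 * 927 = 196219.73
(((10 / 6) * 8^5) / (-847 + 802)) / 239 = -32768 / 6453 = -5.08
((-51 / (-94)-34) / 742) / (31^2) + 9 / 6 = 100538597 / 67027828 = 1.50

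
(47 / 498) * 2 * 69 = 1081 / 83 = 13.02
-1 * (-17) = 17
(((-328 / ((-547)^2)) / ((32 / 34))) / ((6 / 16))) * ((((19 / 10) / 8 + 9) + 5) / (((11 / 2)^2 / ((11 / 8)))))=-793883 / 394955880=-0.00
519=519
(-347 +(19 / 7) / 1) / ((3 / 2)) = -4820 / 21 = -229.52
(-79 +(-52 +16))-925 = -1040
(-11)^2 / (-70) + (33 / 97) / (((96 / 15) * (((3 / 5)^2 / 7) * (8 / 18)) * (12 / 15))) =2048453 / 1738240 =1.18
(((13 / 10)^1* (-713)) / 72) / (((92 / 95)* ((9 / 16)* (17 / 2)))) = -7657 / 2754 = -2.78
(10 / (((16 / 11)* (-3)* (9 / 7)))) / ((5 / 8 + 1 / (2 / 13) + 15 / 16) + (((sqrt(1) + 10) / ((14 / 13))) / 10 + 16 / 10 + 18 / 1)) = -26950 / 433701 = -0.06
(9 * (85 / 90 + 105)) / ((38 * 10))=1907 / 760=2.51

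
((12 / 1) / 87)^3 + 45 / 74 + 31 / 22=20049417 / 9926323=2.02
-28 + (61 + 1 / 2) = 67 / 2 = 33.50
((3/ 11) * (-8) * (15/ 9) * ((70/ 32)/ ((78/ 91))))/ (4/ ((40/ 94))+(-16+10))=-6125/ 2244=-2.73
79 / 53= 1.49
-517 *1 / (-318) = 517 / 318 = 1.63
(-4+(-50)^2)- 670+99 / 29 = 53053 / 29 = 1829.41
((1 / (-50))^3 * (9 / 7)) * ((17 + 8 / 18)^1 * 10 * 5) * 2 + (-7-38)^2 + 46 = 2070.98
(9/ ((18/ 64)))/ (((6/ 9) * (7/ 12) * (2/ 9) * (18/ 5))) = 720/ 7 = 102.86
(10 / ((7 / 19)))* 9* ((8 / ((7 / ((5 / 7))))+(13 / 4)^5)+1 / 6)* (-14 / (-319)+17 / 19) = 4670217208065 / 56021504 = 83364.72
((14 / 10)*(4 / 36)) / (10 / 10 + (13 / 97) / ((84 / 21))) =2716 / 18045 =0.15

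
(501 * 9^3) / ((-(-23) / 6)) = 2191374 / 23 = 95277.13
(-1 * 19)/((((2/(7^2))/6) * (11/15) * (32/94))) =-1969065/176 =-11187.87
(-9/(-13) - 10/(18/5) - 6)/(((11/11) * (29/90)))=-9460/377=-25.09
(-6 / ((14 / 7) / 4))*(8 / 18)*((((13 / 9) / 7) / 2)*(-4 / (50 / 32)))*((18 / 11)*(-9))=-39936 / 1925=-20.75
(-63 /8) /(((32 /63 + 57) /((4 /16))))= -3969 /115936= -0.03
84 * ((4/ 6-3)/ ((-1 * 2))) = 98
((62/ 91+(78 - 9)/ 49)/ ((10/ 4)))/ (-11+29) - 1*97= -2779174/ 28665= -96.95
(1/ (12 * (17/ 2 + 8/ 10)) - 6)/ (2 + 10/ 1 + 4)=-3343/ 8928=-0.37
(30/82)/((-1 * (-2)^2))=-15/164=-0.09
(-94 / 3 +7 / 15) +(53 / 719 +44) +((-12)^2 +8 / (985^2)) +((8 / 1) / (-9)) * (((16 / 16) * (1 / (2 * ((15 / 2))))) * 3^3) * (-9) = 171.61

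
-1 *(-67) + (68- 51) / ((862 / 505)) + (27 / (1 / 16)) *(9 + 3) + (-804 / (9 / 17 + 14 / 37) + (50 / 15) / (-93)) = 600829263035 / 137324358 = 4375.26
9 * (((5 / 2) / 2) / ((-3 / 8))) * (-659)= 19770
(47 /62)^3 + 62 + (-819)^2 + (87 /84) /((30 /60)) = 670825.51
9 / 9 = 1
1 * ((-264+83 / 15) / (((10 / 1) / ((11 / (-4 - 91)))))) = 42647 / 14250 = 2.99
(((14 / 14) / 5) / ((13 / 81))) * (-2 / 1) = -162 / 65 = -2.49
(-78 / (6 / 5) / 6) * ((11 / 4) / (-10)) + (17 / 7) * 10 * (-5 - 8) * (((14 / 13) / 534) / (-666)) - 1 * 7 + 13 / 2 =3528163 / 1422576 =2.48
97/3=32.33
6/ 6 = 1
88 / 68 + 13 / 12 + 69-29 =8645 / 204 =42.38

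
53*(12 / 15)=212 / 5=42.40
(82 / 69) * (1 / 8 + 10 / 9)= 3649 / 2484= 1.47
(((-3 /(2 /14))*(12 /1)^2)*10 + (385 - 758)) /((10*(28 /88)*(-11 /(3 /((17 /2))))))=183678 /595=308.70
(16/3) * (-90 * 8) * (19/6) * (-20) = 243200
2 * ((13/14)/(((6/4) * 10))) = 13/105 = 0.12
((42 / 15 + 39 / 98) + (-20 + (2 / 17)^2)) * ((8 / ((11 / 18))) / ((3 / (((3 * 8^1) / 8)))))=-171171144 / 778855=-219.77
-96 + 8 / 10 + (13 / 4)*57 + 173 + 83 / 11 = 270.60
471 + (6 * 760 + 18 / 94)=236466 / 47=5031.19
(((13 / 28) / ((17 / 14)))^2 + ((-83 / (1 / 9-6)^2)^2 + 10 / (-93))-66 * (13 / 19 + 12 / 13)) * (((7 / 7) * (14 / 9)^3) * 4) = -57674928136005659192 / 38186402975503731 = -1510.35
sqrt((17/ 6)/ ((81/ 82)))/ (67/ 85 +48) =85*sqrt(2091)/ 111969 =0.03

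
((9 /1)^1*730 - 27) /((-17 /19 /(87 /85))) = -10815579 /1445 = -7484.83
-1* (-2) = 2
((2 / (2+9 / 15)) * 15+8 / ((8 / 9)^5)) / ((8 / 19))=61.64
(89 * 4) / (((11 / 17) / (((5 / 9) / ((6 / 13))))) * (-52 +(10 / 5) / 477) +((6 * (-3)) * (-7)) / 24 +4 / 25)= -416982800 / 26401907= -15.79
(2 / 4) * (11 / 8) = 11 / 16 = 0.69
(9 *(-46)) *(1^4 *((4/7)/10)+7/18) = -6463/35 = -184.66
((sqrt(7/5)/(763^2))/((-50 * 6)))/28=-sqrt(35)/24451098000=-0.00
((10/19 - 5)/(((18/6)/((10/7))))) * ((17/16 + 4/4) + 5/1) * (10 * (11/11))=-240125/1596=-150.45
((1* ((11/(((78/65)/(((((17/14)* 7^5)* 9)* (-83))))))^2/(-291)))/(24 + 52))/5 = -20831233019673615/117952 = -176607713473.90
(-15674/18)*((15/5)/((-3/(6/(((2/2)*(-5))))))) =-15674/15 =-1044.93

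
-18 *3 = -54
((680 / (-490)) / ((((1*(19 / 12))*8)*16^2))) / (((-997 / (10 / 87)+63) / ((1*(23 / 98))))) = 1955 / 167603476096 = 0.00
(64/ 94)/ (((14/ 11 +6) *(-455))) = -22/ 106925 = -0.00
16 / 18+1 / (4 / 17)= 185 / 36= 5.14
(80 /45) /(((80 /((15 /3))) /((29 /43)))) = 29 /387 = 0.07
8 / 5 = 1.60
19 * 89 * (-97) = -164027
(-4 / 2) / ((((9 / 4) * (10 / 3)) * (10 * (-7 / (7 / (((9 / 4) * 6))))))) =4 / 2025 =0.00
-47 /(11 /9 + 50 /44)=-9306 /467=-19.93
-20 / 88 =-0.23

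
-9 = -9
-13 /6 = -2.17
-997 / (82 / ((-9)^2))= -984.84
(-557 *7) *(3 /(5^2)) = -467.88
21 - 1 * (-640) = 661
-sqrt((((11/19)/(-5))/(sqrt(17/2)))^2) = -11 * sqrt(34)/1615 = -0.04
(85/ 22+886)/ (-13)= -19577/ 286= -68.45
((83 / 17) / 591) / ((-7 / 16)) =-1328 / 70329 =-0.02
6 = 6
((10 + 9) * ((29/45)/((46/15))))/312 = 0.01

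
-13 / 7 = -1.86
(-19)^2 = 361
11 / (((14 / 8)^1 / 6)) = 264 / 7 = 37.71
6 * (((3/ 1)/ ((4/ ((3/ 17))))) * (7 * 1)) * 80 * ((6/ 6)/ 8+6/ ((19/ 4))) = 617.32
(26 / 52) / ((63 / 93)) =31 / 42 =0.74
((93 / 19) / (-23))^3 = -0.01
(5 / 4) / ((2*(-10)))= -1 / 16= -0.06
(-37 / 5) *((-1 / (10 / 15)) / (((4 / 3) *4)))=333 / 160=2.08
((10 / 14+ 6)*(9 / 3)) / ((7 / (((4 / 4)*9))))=1269 / 49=25.90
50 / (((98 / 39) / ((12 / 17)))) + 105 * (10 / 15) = 70010 / 833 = 84.05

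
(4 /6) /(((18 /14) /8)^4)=19668992 /19683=999.29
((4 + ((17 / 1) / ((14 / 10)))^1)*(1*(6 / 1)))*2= 1356 / 7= 193.71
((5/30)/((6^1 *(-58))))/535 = -1/1117080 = -0.00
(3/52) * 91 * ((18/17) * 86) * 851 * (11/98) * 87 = 945526527/238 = 3972800.53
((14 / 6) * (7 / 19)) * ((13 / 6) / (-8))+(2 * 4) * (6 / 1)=130691 / 2736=47.77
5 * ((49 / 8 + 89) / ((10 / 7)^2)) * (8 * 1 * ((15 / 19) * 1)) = 111867 / 76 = 1471.93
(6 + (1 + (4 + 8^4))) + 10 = 4117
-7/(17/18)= -7.41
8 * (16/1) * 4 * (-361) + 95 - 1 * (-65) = -184672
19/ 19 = 1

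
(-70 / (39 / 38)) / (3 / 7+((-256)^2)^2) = -3724 / 234505214385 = -0.00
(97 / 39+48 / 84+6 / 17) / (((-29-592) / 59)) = -934147 / 2882061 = -0.32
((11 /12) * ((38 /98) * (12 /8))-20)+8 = -4495 /392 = -11.47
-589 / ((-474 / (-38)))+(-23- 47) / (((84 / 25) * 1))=-32257 / 474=-68.05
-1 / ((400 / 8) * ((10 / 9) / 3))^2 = -729 / 250000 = -0.00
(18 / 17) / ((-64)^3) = -9 / 2228224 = -0.00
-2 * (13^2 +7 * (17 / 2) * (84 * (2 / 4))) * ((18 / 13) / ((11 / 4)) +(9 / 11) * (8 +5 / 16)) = -11147571 / 286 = -38977.52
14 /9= 1.56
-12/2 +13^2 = 163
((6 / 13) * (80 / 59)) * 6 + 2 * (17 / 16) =36079 / 6136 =5.88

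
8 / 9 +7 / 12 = 1.47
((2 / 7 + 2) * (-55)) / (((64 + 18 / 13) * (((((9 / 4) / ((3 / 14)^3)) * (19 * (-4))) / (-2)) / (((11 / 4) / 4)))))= -4719 / 31020920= -0.00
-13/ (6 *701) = -13/ 4206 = -0.00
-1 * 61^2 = -3721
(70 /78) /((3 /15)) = 175 /39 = 4.49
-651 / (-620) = 21 / 20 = 1.05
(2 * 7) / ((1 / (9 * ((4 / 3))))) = 168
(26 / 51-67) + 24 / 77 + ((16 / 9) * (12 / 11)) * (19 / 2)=-187531 / 3927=-47.75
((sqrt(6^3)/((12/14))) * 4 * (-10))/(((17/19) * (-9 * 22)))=2660 * sqrt(6)/1683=3.87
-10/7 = -1.43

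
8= 8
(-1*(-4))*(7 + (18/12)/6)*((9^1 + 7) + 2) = 522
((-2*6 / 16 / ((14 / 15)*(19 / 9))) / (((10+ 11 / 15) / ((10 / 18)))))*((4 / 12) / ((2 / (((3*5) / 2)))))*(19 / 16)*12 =-50625 / 144256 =-0.35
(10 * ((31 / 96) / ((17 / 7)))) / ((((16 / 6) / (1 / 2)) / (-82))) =-44485 / 2176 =-20.44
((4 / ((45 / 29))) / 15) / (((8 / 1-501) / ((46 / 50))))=-92 / 286875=-0.00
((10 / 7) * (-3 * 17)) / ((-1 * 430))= 51 / 301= 0.17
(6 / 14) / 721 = 3 / 5047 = 0.00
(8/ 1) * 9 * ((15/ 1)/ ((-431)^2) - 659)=-47447.99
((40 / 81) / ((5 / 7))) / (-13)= -56 / 1053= -0.05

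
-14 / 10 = -7 / 5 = -1.40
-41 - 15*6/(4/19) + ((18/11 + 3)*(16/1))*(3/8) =-9695/22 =-440.68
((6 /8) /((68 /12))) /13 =9 /884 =0.01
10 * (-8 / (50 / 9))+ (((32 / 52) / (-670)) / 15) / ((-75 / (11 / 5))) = -352754956 / 24496875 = -14.40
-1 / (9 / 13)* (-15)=65 / 3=21.67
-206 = -206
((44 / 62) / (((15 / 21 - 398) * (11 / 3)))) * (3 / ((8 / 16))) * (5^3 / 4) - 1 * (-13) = 123652 / 9579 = 12.91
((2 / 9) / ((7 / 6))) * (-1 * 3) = -4 / 7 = -0.57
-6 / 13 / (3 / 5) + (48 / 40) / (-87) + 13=23029 / 1885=12.22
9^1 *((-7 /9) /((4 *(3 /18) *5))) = -21 /10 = -2.10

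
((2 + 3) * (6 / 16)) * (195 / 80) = 585 / 128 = 4.57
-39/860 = -0.05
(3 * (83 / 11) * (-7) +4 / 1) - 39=-2128 / 11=-193.45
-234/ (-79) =234/ 79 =2.96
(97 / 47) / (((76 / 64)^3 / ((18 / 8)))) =2.77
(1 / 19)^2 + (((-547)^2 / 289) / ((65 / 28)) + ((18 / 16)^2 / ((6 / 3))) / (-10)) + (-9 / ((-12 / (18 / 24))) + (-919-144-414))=-357800800945 / 347206912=-1030.51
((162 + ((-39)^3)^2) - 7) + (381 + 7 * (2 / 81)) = 285018288071 / 81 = 3518744297.17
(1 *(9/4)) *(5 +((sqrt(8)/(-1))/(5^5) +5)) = 45/2-9 *sqrt(2)/6250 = 22.50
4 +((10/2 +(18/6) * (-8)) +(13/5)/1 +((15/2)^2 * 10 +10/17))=93617/170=550.69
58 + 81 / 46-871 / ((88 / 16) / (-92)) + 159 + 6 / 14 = 52381377 / 3542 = 14788.64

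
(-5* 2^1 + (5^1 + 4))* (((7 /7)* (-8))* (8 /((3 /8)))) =512 /3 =170.67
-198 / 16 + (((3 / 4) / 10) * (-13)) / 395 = -48891 / 3950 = -12.38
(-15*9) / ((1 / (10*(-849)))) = 1146150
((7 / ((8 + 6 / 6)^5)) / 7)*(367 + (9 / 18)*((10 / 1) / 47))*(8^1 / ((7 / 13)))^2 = 186619264 / 135989847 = 1.37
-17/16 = -1.06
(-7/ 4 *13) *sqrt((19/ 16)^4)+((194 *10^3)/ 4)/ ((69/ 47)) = 2331941281/ 70656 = 33004.15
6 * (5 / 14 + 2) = 14.14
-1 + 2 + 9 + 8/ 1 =18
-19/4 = -4.75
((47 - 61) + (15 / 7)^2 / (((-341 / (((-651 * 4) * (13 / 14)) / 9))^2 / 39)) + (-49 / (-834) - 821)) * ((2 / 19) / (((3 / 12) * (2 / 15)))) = -35789163890 / 15658489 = -2285.61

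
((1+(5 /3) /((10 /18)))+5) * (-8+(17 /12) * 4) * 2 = -42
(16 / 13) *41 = 656 / 13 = 50.46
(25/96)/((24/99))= 275/256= 1.07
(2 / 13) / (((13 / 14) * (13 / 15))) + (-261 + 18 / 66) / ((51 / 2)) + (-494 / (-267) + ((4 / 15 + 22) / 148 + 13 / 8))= -346762202889 / 54115713080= -6.41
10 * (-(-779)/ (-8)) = -3895/ 4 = -973.75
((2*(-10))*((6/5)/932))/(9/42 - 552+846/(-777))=1036/22242879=0.00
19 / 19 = 1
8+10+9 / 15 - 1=88 / 5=17.60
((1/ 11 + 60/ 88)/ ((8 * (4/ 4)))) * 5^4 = 10625/ 176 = 60.37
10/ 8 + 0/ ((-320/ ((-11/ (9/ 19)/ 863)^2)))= 5/ 4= 1.25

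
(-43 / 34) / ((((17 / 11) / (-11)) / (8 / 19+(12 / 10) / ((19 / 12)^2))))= 4224836 / 521645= 8.10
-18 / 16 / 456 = -0.00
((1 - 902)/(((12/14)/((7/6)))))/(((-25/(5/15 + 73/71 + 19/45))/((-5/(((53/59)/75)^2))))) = -413130910675/135468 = -3049656.82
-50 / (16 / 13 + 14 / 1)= -325 / 99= -3.28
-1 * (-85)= 85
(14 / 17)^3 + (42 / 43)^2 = 13740188 / 9084137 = 1.51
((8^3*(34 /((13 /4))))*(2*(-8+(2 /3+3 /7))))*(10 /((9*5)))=-40386560 /2457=-16437.35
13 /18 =0.72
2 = 2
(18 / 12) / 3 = 1 / 2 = 0.50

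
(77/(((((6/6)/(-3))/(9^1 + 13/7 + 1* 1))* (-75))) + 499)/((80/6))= 10041/250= 40.16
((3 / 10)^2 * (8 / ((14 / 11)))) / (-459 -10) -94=-7715149 / 82075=-94.00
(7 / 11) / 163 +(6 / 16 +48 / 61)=1020047 / 874984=1.17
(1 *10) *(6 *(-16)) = -960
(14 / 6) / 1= 2.33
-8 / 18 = -4 / 9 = -0.44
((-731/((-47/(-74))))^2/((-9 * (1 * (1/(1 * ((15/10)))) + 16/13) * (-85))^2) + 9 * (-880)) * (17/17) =-7919.37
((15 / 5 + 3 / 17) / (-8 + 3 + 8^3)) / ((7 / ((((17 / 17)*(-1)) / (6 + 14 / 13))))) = -9 / 71162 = -0.00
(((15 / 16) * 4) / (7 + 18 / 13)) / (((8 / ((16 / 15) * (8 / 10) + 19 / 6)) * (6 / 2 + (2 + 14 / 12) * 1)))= 23517 / 645280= 0.04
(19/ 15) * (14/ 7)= 38/ 15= 2.53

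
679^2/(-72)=-461041/72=-6403.35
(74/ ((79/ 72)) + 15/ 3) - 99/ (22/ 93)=-54677/ 158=-346.06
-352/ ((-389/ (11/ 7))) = 3872/ 2723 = 1.42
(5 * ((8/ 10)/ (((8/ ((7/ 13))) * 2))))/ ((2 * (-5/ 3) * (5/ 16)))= -0.13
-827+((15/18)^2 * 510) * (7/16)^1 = -64517/96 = -672.05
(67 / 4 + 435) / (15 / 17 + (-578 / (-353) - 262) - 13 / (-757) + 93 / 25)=-205219047475 / 116177866796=-1.77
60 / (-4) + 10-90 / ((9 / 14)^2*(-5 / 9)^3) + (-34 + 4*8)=31577 / 25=1263.08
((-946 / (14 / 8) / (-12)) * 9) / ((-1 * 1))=-2838 / 7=-405.43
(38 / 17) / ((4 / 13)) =247 / 34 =7.26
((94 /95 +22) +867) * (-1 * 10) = -169098 /19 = -8899.89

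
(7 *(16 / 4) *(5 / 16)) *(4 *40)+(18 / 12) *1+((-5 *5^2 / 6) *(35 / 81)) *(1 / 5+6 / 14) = 678379 / 486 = 1395.84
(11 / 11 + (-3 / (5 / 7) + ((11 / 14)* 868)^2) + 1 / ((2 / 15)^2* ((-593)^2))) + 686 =3276009909389 / 7032980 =465806.80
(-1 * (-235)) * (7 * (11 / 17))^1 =18095 / 17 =1064.41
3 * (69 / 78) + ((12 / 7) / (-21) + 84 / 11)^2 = 451156733 / 7553546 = 59.73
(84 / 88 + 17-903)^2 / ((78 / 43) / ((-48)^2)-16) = -1565006703648 / 31965659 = -48959.00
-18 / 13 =-1.38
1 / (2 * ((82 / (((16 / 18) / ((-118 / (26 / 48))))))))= -13 / 522504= -0.00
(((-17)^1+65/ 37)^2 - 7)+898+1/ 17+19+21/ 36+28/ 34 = 319442075/ 279276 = 1143.82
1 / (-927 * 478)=-1 / 443106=-0.00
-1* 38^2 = -1444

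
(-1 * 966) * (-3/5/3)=966/5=193.20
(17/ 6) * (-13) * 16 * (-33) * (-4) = -77792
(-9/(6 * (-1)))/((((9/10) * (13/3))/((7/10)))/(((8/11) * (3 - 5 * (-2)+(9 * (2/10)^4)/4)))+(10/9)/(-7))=6144201/1762945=3.49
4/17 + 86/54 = 839/459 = 1.83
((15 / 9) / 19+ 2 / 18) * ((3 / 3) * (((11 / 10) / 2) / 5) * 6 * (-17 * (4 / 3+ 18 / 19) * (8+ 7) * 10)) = -763.19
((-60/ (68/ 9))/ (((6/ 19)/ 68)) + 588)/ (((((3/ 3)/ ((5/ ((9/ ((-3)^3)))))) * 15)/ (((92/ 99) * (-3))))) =-3128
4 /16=1 /4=0.25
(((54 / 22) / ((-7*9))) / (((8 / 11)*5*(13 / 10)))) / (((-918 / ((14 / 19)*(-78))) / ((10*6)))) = -10 / 323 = -0.03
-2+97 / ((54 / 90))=479 / 3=159.67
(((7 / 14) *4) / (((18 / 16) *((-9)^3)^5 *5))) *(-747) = 1328 / 1029455660473245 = 0.00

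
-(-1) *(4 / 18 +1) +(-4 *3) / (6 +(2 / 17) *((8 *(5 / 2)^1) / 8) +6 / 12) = -377 / 693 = -0.54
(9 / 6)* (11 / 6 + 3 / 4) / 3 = 31 / 24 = 1.29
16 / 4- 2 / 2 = 3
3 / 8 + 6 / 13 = 87 / 104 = 0.84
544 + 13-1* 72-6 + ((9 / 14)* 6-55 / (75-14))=205795 / 427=481.96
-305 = -305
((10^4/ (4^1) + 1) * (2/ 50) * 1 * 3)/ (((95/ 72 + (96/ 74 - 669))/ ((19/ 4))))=-94942962/ 44381125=-2.14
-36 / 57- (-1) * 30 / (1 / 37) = 21078 / 19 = 1109.37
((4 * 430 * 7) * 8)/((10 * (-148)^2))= 602/1369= 0.44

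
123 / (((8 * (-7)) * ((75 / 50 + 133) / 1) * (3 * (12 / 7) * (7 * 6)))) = -41 / 542304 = -0.00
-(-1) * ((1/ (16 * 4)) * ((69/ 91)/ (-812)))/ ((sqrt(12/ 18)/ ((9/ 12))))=-207 * sqrt(6)/ 37832704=-0.00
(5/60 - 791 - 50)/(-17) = 10091/204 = 49.47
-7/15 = -0.47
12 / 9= 4 / 3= 1.33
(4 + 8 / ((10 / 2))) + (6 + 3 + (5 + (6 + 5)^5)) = 805353 / 5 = 161070.60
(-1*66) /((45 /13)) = -286 /15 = -19.07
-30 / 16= -15 / 8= -1.88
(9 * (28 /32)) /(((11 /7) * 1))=441 /88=5.01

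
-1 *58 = -58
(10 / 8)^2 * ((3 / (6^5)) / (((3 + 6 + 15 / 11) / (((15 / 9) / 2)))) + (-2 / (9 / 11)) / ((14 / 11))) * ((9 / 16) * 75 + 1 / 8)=-126.98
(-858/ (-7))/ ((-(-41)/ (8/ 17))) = 6864/ 4879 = 1.41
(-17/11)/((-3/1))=17/33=0.52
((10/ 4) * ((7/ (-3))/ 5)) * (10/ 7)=-5/ 3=-1.67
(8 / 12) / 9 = 2 / 27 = 0.07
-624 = -624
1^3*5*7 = 35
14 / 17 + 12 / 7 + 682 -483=23983 / 119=201.54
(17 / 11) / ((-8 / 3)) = -51 / 88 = -0.58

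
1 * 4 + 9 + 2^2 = 17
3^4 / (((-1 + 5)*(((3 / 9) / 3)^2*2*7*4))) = 6561 / 224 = 29.29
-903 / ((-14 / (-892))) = -57534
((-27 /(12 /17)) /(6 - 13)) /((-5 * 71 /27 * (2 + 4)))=-1377 /19880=-0.07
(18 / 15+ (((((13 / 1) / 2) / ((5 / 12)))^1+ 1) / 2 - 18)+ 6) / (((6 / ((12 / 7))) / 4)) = -20 / 7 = -2.86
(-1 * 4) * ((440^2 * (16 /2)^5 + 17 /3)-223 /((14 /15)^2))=-3730204115207 /147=-25375538198.69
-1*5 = -5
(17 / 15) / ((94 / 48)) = 136 / 235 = 0.58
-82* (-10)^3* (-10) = -820000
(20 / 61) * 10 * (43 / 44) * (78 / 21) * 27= 1509300 / 4697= 321.33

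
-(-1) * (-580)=-580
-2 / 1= -2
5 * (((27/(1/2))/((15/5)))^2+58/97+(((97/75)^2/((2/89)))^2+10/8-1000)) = 24332.57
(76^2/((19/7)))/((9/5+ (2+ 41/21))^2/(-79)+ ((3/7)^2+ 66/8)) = 265.51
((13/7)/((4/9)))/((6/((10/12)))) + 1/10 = 381/560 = 0.68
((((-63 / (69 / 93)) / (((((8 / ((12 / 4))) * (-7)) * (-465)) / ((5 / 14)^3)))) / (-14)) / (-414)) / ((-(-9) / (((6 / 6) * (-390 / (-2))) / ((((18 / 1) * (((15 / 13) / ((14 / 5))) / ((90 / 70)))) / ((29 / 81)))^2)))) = -1847677 / 287999413712640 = -0.00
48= 48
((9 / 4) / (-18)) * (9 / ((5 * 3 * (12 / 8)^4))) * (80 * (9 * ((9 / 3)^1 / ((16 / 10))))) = -20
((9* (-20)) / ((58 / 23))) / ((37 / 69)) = -142830 / 1073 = -133.11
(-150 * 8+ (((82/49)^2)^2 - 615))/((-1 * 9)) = 10417901639/51883209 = 200.80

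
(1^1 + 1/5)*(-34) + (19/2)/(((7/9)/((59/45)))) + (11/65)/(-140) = -32223/1300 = -24.79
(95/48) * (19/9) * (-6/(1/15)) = -9025/24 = -376.04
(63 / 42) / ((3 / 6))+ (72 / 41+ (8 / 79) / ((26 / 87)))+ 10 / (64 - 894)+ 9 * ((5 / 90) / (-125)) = 4437538119 / 873720250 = 5.08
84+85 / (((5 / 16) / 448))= 121940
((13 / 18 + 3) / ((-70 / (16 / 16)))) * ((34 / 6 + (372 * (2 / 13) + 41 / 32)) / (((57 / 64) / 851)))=-913355323 / 280098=-3260.84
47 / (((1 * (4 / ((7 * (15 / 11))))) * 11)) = 4935 / 484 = 10.20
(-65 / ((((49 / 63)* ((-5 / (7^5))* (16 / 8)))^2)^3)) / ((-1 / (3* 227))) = 901360414860716781933291338373 / 200000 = 4506802074303583909666457.00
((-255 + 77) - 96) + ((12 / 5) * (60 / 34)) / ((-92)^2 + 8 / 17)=-4928429 / 17987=-274.00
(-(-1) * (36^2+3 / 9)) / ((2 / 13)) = 50557 / 6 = 8426.17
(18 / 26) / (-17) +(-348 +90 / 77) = -5902719 / 17017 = -346.87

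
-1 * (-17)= 17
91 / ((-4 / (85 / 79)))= -7735 / 316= -24.48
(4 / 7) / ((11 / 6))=24 / 77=0.31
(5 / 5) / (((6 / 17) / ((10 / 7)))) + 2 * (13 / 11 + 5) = 3791 / 231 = 16.41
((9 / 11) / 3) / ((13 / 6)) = 18 / 143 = 0.13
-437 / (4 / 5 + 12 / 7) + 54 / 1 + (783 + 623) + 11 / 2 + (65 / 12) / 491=167435867 / 129624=1291.70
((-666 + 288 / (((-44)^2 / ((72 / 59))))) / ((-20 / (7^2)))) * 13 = 1513919043 / 71390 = 21206.32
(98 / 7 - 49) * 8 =-280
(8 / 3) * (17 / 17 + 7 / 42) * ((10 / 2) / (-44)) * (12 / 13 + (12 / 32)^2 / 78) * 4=-5985 / 4576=-1.31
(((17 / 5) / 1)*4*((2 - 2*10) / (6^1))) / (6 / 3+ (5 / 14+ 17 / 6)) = -4284 / 545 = -7.86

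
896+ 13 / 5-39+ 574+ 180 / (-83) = 594044 / 415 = 1431.43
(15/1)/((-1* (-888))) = 5/296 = 0.02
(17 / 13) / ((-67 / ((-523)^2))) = -4649993 / 871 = -5338.68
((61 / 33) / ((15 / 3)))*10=122 / 33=3.70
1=1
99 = 99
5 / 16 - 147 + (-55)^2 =46053 / 16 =2878.31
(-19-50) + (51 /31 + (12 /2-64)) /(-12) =-23921 /372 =-64.30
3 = 3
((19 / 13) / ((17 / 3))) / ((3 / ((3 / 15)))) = 19 / 1105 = 0.02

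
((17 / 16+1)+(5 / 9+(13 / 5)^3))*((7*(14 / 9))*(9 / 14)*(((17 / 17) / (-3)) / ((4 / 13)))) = -33077863 / 216000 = -153.14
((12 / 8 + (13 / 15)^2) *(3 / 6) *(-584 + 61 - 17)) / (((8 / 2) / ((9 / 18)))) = -3039 / 40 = -75.98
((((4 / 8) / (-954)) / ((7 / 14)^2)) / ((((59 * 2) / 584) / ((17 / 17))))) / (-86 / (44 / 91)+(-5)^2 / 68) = 218416 / 3736461681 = 0.00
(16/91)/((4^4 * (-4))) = -1/5824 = -0.00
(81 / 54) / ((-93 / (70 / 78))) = -35 / 2418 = -0.01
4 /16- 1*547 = -2187 /4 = -546.75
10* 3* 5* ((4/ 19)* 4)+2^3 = 2552/ 19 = 134.32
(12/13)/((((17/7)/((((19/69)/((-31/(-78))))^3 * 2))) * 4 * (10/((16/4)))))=778962912/30809703245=0.03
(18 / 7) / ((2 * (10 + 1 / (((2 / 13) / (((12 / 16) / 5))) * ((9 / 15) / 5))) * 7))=72 / 7105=0.01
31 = 31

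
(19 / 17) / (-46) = -19 / 782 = -0.02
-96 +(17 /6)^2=-3167 /36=-87.97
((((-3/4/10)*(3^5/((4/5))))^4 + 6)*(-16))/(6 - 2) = -282435827937/262144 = -1077407.18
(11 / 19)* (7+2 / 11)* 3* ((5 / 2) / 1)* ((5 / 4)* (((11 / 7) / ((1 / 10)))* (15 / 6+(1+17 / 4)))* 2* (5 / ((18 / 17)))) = 286226875 / 6384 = 44835.04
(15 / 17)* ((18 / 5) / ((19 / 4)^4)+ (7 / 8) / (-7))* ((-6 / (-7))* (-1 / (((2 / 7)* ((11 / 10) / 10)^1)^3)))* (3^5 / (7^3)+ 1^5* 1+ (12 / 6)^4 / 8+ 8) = 694349959500000 / 20641412869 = 33638.68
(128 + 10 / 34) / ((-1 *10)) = -2181 / 170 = -12.83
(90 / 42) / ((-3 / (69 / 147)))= -115 / 343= -0.34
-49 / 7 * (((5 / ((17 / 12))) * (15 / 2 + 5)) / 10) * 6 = -3150 / 17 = -185.29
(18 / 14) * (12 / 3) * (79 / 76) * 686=69678 / 19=3667.26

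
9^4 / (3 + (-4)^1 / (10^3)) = 1640250 / 749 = 2189.92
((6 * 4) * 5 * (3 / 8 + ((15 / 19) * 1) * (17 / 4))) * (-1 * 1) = -8505 / 19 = -447.63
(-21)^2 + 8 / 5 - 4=2193 / 5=438.60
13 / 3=4.33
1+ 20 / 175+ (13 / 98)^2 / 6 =321893 / 288120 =1.12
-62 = -62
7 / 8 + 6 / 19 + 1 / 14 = 1343 / 1064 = 1.26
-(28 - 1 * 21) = -7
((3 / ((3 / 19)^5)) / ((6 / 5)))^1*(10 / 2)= 61902475 / 486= 127371.35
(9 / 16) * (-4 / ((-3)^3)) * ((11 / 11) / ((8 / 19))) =19 / 96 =0.20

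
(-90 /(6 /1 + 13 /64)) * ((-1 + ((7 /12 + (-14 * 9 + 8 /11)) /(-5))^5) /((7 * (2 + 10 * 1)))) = -172551659774439903757 /103578340140000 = -1665904.86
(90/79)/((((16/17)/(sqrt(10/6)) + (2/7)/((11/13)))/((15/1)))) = -976350375/70638877 + 544282200* sqrt(15)/70638877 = 16.02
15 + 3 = 18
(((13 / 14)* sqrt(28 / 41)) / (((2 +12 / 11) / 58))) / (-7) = -4147* sqrt(287) / 34153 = -2.06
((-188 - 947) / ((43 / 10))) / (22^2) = -5675 / 10406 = -0.55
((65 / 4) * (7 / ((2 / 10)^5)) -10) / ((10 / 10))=1421835 / 4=355458.75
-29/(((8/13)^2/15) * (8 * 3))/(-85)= 4901/8704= 0.56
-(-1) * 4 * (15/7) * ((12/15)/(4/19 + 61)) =912/8141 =0.11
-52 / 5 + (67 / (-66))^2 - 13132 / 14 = -20633707 / 21780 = -947.37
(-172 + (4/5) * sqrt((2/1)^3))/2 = -86 + 4 * sqrt(2)/5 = -84.87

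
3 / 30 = 1 / 10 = 0.10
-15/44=-0.34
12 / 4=3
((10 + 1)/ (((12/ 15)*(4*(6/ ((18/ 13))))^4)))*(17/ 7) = 75735/ 204725248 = 0.00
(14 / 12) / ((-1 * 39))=-7 / 234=-0.03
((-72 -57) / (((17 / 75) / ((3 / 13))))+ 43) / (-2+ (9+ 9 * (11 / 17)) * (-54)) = 9761 / 88673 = 0.11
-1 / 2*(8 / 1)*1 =-4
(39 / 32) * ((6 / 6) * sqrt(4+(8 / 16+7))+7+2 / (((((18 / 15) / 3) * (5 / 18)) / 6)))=39 * sqrt(46) / 64+4485 / 32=144.29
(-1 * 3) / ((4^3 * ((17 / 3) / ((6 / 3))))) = -9 / 544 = -0.02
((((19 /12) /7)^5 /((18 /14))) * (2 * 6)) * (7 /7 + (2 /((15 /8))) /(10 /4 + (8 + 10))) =1602036053 /275571797760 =0.01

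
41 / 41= 1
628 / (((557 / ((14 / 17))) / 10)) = 87920 / 9469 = 9.29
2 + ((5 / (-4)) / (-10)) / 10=161 / 80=2.01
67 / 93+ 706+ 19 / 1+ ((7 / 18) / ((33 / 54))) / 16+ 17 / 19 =225983873 / 310992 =726.65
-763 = -763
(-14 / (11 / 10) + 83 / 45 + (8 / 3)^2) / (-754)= 1867 / 373230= 0.01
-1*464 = -464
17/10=1.70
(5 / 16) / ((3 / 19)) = 95 / 48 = 1.98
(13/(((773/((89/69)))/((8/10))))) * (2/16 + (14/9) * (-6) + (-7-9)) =-139997/320022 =-0.44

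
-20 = -20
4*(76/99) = 304/99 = 3.07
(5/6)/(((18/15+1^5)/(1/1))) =25/66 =0.38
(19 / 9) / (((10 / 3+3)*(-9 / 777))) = -259 / 9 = -28.78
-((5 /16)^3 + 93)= -381053 /4096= -93.03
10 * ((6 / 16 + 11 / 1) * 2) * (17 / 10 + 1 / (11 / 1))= 17927 / 44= 407.43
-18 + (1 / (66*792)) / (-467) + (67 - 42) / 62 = -13316213623 / 756741744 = -17.60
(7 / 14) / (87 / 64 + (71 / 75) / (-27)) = 64800 / 171631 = 0.38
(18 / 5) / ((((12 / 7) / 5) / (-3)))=-31.50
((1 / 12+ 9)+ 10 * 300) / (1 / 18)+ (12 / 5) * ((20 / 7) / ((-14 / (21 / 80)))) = 1895718 / 35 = 54163.37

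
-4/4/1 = -1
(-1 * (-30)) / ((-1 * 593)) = -0.05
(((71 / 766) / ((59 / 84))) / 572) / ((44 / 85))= 126735 / 284360648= 0.00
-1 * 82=-82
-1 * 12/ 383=-12/ 383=-0.03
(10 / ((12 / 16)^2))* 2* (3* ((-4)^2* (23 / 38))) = 58880 / 57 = 1032.98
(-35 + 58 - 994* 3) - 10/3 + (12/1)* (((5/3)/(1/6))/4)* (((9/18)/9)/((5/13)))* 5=-8822/3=-2940.67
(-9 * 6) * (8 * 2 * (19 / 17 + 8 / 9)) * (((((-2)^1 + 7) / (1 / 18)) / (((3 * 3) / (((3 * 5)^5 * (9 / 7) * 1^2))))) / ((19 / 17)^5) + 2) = -2859915327197256192 / 294655781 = -9705953562.12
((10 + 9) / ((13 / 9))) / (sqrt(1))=171 / 13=13.15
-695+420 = -275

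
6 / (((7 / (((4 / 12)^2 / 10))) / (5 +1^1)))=0.06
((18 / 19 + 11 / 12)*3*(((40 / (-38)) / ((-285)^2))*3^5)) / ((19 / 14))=-32130 / 2476099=-0.01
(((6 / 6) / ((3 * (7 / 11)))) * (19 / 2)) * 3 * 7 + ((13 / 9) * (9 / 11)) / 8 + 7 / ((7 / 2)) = 9385 / 88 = 106.65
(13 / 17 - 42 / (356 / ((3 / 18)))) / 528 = 1503 / 1065152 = 0.00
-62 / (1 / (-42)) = 2604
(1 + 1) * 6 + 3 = 15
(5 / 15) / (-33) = -1 / 99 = -0.01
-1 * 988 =-988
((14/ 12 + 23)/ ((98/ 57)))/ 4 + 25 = 22355/ 784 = 28.51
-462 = -462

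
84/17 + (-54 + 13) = -613/17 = -36.06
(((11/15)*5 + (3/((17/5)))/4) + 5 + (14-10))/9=2629/1836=1.43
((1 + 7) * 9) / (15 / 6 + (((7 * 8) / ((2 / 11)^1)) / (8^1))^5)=0.00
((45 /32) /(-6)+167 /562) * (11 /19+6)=141125 /341696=0.41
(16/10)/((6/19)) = 76/15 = 5.07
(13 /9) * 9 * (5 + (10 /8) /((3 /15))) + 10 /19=11155 /76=146.78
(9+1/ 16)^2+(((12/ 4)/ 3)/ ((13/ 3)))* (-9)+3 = 276397/ 3328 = 83.05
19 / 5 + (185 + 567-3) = 3764 / 5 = 752.80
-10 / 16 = -5 / 8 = -0.62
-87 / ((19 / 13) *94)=-1131 / 1786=-0.63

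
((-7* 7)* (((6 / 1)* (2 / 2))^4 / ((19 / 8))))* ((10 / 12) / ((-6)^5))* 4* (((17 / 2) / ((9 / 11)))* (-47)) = -8613220 / 1539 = -5596.63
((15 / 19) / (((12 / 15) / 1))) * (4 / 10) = 15 / 38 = 0.39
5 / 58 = 0.09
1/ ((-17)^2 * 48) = 1/ 13872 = 0.00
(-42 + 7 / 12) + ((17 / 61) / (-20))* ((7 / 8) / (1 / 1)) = -1213037 / 29280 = -41.43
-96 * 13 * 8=-9984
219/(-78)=-73/26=-2.81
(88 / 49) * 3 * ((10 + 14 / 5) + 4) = 3168 / 35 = 90.51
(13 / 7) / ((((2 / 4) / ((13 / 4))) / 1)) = 169 / 14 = 12.07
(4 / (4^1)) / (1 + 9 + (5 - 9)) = 1 / 6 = 0.17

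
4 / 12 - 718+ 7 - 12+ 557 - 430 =-1787 / 3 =-595.67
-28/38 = -0.74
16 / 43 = 0.37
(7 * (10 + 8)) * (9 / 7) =162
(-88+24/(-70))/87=-3092/3045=-1.02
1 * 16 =16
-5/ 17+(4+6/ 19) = 1299/ 323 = 4.02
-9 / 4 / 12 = -3 / 16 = -0.19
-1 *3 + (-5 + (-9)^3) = -737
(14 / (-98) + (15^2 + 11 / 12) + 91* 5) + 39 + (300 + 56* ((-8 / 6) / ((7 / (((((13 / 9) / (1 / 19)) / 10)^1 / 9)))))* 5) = 6827885 / 6804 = 1003.51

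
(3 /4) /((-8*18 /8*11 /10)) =-5 /132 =-0.04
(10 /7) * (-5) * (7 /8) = -25 /4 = -6.25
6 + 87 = 93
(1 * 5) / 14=5 / 14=0.36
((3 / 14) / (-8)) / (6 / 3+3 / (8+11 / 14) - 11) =123 / 39760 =0.00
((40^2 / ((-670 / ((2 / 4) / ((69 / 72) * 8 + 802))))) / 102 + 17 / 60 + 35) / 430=5856955427 / 71379079800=0.08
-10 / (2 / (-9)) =45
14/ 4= 7/ 2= 3.50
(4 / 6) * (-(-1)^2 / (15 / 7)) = -14 / 45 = -0.31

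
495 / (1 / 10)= 4950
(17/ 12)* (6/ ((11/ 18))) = 153/ 11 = 13.91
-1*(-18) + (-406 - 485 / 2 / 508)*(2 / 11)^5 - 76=-1187953590 / 20453477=-58.08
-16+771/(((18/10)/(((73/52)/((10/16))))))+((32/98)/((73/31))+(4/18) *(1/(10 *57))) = 112863030451/119275065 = 946.24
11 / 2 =5.50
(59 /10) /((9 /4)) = 118 /45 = 2.62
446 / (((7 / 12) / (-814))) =-4356528 / 7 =-622361.14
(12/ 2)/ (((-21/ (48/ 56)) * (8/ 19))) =-57/ 98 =-0.58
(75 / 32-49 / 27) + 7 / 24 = 709 / 864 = 0.82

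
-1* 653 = -653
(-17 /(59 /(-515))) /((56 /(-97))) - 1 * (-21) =-779851 /3304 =-236.03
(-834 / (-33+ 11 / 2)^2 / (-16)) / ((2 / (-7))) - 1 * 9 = -111819 / 12100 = -9.24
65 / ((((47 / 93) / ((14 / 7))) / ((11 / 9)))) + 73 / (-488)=314.25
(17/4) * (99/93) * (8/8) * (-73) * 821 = -33622413/124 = -271148.49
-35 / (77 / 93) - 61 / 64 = -30431 / 704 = -43.23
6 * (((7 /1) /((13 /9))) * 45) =17010 /13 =1308.46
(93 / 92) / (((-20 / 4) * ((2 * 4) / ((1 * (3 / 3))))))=-93 / 3680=-0.03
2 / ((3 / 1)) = 2 / 3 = 0.67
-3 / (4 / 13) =-39 / 4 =-9.75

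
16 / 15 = 1.07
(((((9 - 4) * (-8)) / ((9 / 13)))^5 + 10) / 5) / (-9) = 7604080521902 / 531441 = 14308419.04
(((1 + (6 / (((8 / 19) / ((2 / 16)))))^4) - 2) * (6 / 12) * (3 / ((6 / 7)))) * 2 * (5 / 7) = 47537125 / 2097152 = 22.67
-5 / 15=-1 / 3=-0.33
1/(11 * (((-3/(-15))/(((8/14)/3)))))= 0.09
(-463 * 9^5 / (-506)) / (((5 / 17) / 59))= 27421706061 / 2530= 10838619.00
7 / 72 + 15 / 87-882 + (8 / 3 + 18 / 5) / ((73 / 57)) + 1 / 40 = -167059031 / 190530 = -876.81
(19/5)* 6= 114/5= 22.80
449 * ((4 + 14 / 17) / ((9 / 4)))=147272 / 153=962.56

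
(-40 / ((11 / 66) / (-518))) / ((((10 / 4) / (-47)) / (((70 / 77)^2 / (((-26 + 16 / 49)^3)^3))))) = 40181105528440329075 / 100802070082519719195526354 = 0.00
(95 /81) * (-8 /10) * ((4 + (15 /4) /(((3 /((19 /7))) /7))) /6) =-703 /162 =-4.34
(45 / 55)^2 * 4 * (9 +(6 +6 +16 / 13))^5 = 653182023745476 / 44926453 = 14538918.17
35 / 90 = 7 / 18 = 0.39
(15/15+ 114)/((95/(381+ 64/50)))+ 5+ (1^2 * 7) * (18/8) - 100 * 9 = -41649/100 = -416.49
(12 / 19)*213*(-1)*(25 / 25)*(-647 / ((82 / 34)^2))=14963.79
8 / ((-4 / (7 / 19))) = -0.74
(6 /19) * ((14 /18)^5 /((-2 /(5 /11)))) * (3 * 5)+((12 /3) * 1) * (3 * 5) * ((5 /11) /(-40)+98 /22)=730284685 /2742498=266.28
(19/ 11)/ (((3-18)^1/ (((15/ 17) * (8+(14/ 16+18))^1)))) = -4085/ 1496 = -2.73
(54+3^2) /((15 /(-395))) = -1659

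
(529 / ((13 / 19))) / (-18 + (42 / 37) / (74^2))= -53590874 / 1247649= -42.95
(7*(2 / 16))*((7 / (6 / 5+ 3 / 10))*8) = 98 / 3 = 32.67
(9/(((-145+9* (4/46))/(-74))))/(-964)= -7659/1598794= -0.00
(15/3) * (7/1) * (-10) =-350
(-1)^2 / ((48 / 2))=1 / 24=0.04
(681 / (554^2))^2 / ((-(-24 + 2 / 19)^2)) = -3249 / 376789724224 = -0.00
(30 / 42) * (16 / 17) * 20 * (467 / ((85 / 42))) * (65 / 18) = 9713600 / 867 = 11203.69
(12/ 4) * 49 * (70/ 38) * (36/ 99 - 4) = -984.69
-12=-12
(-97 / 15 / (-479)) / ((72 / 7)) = 679 / 517320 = 0.00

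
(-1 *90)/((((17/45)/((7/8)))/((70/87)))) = -165375/986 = -167.72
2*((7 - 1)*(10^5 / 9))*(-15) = -2000000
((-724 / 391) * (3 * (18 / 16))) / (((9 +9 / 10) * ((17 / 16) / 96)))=-4170240 / 73117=-57.04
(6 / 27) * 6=4 / 3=1.33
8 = 8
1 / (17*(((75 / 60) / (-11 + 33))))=88 / 85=1.04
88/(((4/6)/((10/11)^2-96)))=-138192/11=-12562.91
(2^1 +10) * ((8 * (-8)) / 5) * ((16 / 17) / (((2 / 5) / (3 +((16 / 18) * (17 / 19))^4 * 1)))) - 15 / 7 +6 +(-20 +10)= -41886110064761 / 33916431213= -1234.98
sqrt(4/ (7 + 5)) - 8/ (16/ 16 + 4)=-8/ 5 + sqrt(3)/ 3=-1.02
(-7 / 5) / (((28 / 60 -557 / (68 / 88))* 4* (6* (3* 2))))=119 / 8817168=0.00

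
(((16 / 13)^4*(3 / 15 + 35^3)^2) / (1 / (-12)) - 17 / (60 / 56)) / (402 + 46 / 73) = -359778276766772849 / 2861812200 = -125716941.44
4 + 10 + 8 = 22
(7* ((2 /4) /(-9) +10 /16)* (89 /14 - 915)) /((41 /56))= -4947.06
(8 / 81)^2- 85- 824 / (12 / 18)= -8667017 / 6561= -1320.99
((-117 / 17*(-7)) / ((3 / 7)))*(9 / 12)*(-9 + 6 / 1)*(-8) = 34398 / 17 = 2023.41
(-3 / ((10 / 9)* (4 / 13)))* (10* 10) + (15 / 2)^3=-3645 / 8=-455.62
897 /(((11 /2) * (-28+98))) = 897 /385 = 2.33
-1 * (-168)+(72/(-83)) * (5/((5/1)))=13872/83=167.13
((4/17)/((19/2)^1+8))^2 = 64/354025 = 0.00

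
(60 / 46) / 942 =5 / 3611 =0.00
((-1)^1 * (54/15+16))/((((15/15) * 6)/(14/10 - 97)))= 23422/75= 312.29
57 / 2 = 28.50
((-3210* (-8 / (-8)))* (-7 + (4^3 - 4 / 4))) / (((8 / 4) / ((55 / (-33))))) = 149800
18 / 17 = 1.06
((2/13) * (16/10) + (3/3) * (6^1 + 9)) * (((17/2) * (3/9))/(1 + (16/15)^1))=16847/806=20.90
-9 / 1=-9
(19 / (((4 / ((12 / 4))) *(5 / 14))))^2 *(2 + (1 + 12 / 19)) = 578151 / 100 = 5781.51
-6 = -6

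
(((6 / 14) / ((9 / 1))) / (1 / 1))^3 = 1 / 9261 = 0.00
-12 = -12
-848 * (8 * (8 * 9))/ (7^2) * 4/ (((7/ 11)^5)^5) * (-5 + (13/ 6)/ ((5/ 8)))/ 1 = 1622938404248423512092562341507072/ 328561811817671400697715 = 4939522323.88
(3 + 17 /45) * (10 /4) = 76 /9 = 8.44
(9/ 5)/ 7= 9/ 35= 0.26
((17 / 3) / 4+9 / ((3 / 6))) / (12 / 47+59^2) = 10951 / 1963428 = 0.01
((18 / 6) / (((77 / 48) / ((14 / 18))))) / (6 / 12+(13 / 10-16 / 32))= 160 / 143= 1.12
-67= -67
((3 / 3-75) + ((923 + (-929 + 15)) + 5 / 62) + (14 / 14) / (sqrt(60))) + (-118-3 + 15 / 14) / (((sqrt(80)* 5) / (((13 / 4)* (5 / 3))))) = -4025 / 62-21827* sqrt(5) / 3360 + sqrt(15) / 30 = -79.32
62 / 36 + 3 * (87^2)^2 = 3093647125 / 18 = 171869284.72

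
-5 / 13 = -0.38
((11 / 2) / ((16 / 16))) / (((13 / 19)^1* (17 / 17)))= 209 / 26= 8.04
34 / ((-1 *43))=-34 / 43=-0.79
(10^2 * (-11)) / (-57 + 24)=100 / 3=33.33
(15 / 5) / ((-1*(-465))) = 1 / 155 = 0.01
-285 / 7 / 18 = -95 / 42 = -2.26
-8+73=65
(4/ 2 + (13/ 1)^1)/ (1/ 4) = 60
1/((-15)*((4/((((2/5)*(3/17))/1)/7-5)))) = 2969/35700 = 0.08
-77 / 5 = -15.40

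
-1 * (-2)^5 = 32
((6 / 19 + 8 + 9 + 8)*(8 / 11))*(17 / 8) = 8177 / 209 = 39.12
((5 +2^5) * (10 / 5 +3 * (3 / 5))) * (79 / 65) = 170.88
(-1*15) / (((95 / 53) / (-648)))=103032 / 19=5422.74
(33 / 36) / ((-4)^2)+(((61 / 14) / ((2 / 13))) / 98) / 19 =90719 / 1251264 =0.07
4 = 4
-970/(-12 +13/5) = 4850/47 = 103.19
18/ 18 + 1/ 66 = 67/ 66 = 1.02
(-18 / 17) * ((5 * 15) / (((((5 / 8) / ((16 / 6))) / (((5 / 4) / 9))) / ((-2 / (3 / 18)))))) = 9600 / 17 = 564.71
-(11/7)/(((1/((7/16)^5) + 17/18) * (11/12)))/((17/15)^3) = -1750329000/94133507431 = -0.02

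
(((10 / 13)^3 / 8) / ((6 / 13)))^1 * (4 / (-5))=-50 / 507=-0.10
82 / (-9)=-82 / 9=-9.11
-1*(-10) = 10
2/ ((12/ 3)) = 1/ 2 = 0.50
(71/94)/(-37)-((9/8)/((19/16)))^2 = -1152503/1255558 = -0.92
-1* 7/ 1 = -7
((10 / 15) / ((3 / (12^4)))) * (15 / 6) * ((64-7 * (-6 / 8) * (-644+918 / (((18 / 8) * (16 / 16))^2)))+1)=-27233280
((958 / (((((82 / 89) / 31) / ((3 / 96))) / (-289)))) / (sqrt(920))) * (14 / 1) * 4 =-2673517903 * sqrt(230) / 75440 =-537458.99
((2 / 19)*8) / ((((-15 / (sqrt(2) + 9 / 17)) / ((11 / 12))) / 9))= -44*sqrt(2) / 95 - 396 / 1615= -0.90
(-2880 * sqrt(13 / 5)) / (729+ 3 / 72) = -13824 * sqrt(65) / 17497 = -6.37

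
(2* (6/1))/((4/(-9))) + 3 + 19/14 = -317/14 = -22.64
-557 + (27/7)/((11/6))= -42727/77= -554.90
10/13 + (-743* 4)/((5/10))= -77262/13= -5943.23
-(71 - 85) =14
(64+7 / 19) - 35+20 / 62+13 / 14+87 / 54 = 1195984 / 37107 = 32.23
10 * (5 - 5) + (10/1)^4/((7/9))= 90000/7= 12857.14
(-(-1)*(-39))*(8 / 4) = -78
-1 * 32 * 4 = -128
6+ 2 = 8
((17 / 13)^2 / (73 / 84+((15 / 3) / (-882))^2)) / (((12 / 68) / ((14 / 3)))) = 2972620476 / 57128591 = 52.03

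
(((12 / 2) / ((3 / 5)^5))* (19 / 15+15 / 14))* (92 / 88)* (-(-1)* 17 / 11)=119988125 / 411642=291.49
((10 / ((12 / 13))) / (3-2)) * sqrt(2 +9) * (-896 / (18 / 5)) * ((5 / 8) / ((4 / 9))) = -12575.54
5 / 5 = 1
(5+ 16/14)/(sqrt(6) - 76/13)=-21242/16667 - 7267*sqrt(6)/33334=-1.81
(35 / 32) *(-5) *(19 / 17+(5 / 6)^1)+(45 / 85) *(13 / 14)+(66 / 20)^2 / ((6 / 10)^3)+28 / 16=18811 / 448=41.99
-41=-41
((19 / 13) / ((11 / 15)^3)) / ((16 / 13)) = 64125 / 21296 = 3.01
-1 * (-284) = 284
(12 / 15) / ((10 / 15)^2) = 9 / 5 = 1.80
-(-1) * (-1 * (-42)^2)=-1764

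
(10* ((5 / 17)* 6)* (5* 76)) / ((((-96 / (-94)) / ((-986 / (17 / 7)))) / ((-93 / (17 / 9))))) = 37932630750 / 289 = 131254777.68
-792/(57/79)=-20856/19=-1097.68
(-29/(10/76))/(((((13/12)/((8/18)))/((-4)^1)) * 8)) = 8816/195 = 45.21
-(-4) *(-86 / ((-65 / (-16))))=-5504 / 65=-84.68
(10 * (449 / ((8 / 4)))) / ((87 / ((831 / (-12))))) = -621865 / 348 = -1786.97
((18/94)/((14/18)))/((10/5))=0.12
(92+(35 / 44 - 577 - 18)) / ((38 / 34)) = -19771 / 44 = -449.34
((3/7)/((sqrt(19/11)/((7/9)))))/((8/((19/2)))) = sqrt(209)/48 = 0.30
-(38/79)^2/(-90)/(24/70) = 2527/337014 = 0.01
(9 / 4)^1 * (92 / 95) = 207 / 95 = 2.18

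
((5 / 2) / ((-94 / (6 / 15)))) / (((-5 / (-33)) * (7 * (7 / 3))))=-99 / 23030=-0.00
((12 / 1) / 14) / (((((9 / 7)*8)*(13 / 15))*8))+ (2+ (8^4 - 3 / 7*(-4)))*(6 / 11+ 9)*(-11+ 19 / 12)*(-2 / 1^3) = 737016.83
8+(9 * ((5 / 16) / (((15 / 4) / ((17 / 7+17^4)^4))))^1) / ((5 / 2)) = 175273667050876491796264 / 12005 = 14600055564421198816.85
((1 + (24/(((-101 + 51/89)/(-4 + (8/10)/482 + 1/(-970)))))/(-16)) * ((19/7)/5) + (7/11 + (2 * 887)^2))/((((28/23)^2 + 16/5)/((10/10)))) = 2678446114779442939849/3984839111151360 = 672159.16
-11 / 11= -1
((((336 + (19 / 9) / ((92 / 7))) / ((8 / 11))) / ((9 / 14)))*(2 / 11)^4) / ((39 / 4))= 0.08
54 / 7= 7.71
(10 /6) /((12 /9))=5 /4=1.25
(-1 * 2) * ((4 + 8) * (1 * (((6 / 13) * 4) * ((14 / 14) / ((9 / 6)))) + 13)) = -4440 / 13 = -341.54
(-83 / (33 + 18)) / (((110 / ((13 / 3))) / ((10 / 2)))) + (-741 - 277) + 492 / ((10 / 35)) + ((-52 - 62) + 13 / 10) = 4973092 / 8415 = 590.98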